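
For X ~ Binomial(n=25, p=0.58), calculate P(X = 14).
0.155889

We have X ~ Binomial(n=25, p=0.58).

For a Binomial distribution, the PMF gives us the probability of each outcome.

Using the PMF formula:
P(X = 14) = 0.155889

Rounded to 4 decimal places: 0.1559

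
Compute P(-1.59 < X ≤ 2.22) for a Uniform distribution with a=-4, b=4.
0.476250

We have X ~ Uniform(a=-4, b=4).

To find P(-1.59 < X ≤ 2.22), we use:
P(-1.59 < X ≤ 2.22) = P(X ≤ 2.22) - P(X ≤ -1.59)
                 = F(2.22) - F(-1.59)
                 = 0.777500 - 0.301250
                 = 0.476250

So there's approximately a 47.6% chance that X falls in this range.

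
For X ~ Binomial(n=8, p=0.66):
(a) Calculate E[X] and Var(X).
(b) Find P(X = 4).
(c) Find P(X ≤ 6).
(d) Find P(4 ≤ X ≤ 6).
(a) E[X] = 5.2800, Var(X) = 1.7952
(b) P(X = 4) = 0.177496
(c) P(X ≤ 6) = 0.815616
(d) P(4 ≤ X ≤ 6) = 0.720672

We have X ~ Binomial(n=8, p=0.66).

(a) Moments:
E[X] = 5.2800
Var(X) = 1.7952
σ = √Var(X) = 1.3399

(b) Point probability using PMF:
P(X = 4) = 0.177496

(c) Cumulative probability using CDF:
P(X ≤ 6) = F(6) = 0.815616

(d) Range probability:
P(4 ≤ X ≤ 6) = P(X ≤ 6) - P(X ≤ 3)
                   = F(6) - F(3)
                   = 0.815616 - 0.094943
                   = 0.720672

This means approximately 72.1% of outcomes fall in the interval [4, 6].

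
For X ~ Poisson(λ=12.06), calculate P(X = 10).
0.103781

We have X ~ Poisson(λ=12.06).

For a Poisson distribution, the PMF gives us the probability of each outcome.

Using the PMF formula:
P(X = 10) = 0.103781

Rounded to 4 decimal places: 0.1038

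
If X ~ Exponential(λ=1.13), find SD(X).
0.8850

We have X ~ Exponential(λ=1.13).

For an Exponential distribution with λ=1.13:
σ = √Var(X) = 0.8850

The standard deviation is the square root of the variance.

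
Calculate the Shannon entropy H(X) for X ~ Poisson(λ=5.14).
2.2188 nats

We have X ~ Poisson(λ=5.14).

The Shannon entropy measures the uncertainty or information content of the distribution.

For a Poisson distribution with λ=5.14:
H(X) = 2.2188 nats

(In bits, this would be 3.2011 bits.)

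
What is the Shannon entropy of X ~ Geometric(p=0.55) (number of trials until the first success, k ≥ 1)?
1.2512 nats

We have X ~ Geometric(p=0.55) (number of trials until the first success, k ≥ 1).

The Shannon entropy measures the uncertainty or information content of the distribution.

For a Geometric distribution with p=0.55 (number of trials until the first success, k ≥ 1):
H(X) = 1.2512 nats

(In bits, this would be 1.8050 bits.)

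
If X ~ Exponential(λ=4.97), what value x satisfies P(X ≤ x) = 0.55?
0.1607

We have X ~ Exponential(λ=4.97).

We want to find x such that P(X ≤ x) = 0.55.

This is the 55th percentile, which means 55% of values fall below this point.

Using the inverse CDF (quantile function):
x = F⁻¹(0.55) = 0.1607

Verification: P(X ≤ 0.1607) = 0.55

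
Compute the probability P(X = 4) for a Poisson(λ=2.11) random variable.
0.100128

We have X ~ Poisson(λ=2.11).

For a Poisson distribution, the PMF gives us the probability of each outcome.

Using the PMF formula:
P(X = 4) = 0.100128

Rounded to 4 decimal places: 0.1001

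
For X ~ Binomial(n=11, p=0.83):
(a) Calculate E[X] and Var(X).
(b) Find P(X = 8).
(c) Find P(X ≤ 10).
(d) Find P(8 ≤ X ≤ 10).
(a) E[X] = 9.1300, Var(X) = 1.5521
(b) P(X = 8) = 0.182581
(c) P(X ≤ 10) = 0.871217
(d) P(8 ≤ X ≤ 10) = 0.769872

We have X ~ Binomial(n=11, p=0.83).

(a) Moments:
E[X] = 9.1300
Var(X) = 1.5521
σ = √Var(X) = 1.2458

(b) Point probability using PMF:
P(X = 8) = 0.182581

(c) Cumulative probability using CDF:
P(X ≤ 10) = F(10) = 0.871217

(d) Range probability:
P(8 ≤ X ≤ 10) = P(X ≤ 10) - P(X ≤ 7)
                   = F(10) - F(7)
                   = 0.871217 - 0.101344
                   = 0.769872

This means approximately 77.0% of outcomes fall in the interval [8, 10].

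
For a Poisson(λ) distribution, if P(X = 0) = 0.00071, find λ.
λ = 7.2502

For a Poisson(λ) distribution, the PMF at 0 is:
P(X = 0) = λ^0 e^(-λ) / 0! = e^(-λ)

Given P(X = 0) = 0.00071:
e^(-λ) = 0.00071
-λ = ln(0.00071)
λ = -ln(0.00071) = 7.2502

Verification: e^(-7.2502) = 0.00071 ✓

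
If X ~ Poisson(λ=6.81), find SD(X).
2.6096

We have X ~ Poisson(λ=6.81).

For a Poisson distribution with λ=6.81:
σ = √Var(X) = 2.6096

The standard deviation is the square root of the variance.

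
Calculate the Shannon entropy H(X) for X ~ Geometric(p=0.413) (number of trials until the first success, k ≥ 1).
1.6415 nats

We have X ~ Geometric(p=0.413) (number of trials until the first success, k ≥ 1).

The Shannon entropy measures the uncertainty or information content of the distribution.

For a Geometric distribution with p=0.413 (number of trials until the first success, k ≥ 1):
H(X) = 1.6415 nats

(In bits, this would be 2.3682 bits.)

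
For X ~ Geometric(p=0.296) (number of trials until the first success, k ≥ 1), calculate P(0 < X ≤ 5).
0.827073

We have X ~ Geometric(p=0.296) (number of trials until the first success, k ≥ 1).

To find P(0 < X ≤ 5), we use:
P(0 < X ≤ 5) = P(X ≤ 5) - P(X ≤ 0)
                 = F(5) - F(0)
                 = 0.827073 - 0.000000
                 = 0.827073

So there's approximately a 82.7% chance that X falls in this range.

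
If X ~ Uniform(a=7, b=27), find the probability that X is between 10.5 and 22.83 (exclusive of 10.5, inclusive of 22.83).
0.616500

We have X ~ Uniform(a=7, b=27).

To find P(10.5 < X ≤ 22.83), we use:
P(10.5 < X ≤ 22.83) = P(X ≤ 22.83) - P(X ≤ 10.5)
                 = F(22.83) - F(10.5)
                 = 0.791500 - 0.175000
                 = 0.616500

So there's approximately a 61.6% chance that X falls in this range.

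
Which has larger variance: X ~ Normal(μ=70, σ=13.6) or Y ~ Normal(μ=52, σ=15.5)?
Y has larger variance (240.2500 > 184.9600)

Compute the variance for each distribution:

X ~ Normal(μ=70, σ=13.6):
Var(X) = 184.9600

Y ~ Normal(μ=52, σ=15.5):
Var(Y) = 240.2500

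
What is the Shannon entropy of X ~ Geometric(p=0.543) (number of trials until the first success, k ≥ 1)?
1.2697 nats

We have X ~ Geometric(p=0.543) (number of trials until the first success, k ≥ 1).

The Shannon entropy measures the uncertainty or information content of the distribution.

For a Geometric distribution with p=0.543 (number of trials until the first success, k ≥ 1):
H(X) = 1.2697 nats

(In bits, this would be 1.8318 bits.)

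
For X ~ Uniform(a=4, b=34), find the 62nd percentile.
22.6000

We have X ~ Uniform(a=4, b=34).

We want to find x such that P(X ≤ x) = 0.62.

This is the 62nd percentile, which means 62% of values fall below this point.

Using the inverse CDF (quantile function):
x = F⁻¹(0.62) = 22.6000

Verification: P(X ≤ 22.6000) = 0.62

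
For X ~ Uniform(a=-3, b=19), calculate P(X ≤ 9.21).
0.555000

We have X ~ Uniform(a=-3, b=19).

The CDF gives us P(X ≤ k).

Using the CDF:
P(X ≤ 9.21) = 0.555000

This means there's approximately a 55.5% chance that X is at most 9.21.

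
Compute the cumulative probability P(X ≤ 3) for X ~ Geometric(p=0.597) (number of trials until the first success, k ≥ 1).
0.934549

We have X ~ Geometric(p=0.597) (number of trials until the first success, k ≥ 1).

The CDF gives us P(X ≤ k).

Using the CDF:
P(X ≤ 3) = 0.934549

This means there's approximately a 93.5% chance that X is at most 3.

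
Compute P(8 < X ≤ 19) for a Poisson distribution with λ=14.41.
0.854883

We have X ~ Poisson(λ=14.41).

To find P(8 < X ≤ 19), we use:
P(8 < X ≤ 19) = P(X ≤ 19) - P(X ≤ 8)
                 = F(19) - F(8)
                 = 0.905507 - 0.050624
                 = 0.854883

So there's approximately a 85.5% chance that X falls in this range.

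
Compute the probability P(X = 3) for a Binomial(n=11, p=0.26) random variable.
0.260770

We have X ~ Binomial(n=11, p=0.26).

For a Binomial distribution, the PMF gives us the probability of each outcome.

Using the PMF formula:
P(X = 3) = 0.260770

Rounded to 4 decimal places: 0.2608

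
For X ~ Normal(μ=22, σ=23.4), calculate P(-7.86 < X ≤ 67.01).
0.871826

We have X ~ Normal(μ=22, σ=23.4).

To find P(-7.86 < X ≤ 67.01), we use:
P(-7.86 < X ≤ 67.01) = P(X ≤ 67.01) - P(X ≤ -7.86)
                 = F(67.01) - F(-7.86)
                 = 0.972792 - 0.100966
                 = 0.871826

So there's approximately a 87.2% chance that X falls in this range.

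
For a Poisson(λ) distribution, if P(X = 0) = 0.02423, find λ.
λ = 3.7202

For a Poisson(λ) distribution, the PMF at 0 is:
P(X = 0) = λ^0 e^(-λ) / 0! = e^(-λ)

Given P(X = 0) = 0.02423:
e^(-λ) = 0.02423
-λ = ln(0.02423)
λ = -ln(0.02423) = 3.7202

Verification: e^(-3.7202) = 0.02423 ✓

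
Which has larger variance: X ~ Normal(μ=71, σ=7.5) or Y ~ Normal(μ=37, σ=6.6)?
X has larger variance (56.2500 > 43.5600)

Compute the variance for each distribution:

X ~ Normal(μ=71, σ=7.5):
Var(X) = 56.2500

Y ~ Normal(μ=37, σ=6.6):
Var(Y) = 43.5600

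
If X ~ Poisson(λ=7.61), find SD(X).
2.7586

We have X ~ Poisson(λ=7.61).

For a Poisson distribution with λ=7.61:
σ = √Var(X) = 2.7586

The standard deviation is the square root of the variance.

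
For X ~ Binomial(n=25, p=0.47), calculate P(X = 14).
0.106044

We have X ~ Binomial(n=25, p=0.47).

For a Binomial distribution, the PMF gives us the probability of each outcome.

Using the PMF formula:
P(X = 14) = 0.106044

Rounded to 4 decimal places: 0.1060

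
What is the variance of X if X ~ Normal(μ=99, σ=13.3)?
176.8900

We have X ~ Normal(μ=99, σ=13.3).

For a Normal distribution with μ=99, σ=13.3:
Var(X) = 176.8900

The variance measures the spread of the distribution around the mean.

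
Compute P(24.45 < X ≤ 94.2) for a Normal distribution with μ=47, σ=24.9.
0.788425

We have X ~ Normal(μ=47, σ=24.9).

To find P(24.45 < X ≤ 94.2), we use:
P(24.45 < X ≤ 94.2) = P(X ≤ 94.2) - P(X ≤ 24.45)
                 = F(94.2) - F(24.45)
                 = 0.970992 - 0.182568
                 = 0.788425

So there's approximately a 78.8% chance that X falls in this range.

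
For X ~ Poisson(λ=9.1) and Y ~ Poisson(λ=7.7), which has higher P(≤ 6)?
Y has higher probability (P(Y ≤ 6) = 0.3514 > P(X ≤ 6) = 0.1978)

Compute P(≤ 6) for each distribution:

X ~ Poisson(λ=9.1):
P(X ≤ 6) = 0.1978

Y ~ Poisson(λ=7.7):
P(Y ≤ 6) = 0.3514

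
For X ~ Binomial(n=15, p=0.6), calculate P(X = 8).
0.177084

We have X ~ Binomial(n=15, p=0.6).

For a Binomial distribution, the PMF gives us the probability of each outcome.

Using the PMF formula:
P(X = 8) = 0.177084

Rounded to 4 decimal places: 0.1771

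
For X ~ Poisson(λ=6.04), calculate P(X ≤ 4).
0.279738

We have X ~ Poisson(λ=6.04).

The CDF gives us P(X ≤ k).

Using the CDF:
P(X ≤ 4) = 0.279738

This means there's approximately a 28.0% chance that X is at most 4.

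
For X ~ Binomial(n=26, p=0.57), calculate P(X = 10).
0.026271

We have X ~ Binomial(n=26, p=0.57).

For a Binomial distribution, the PMF gives us the probability of each outcome.

Using the PMF formula:
P(X = 10) = 0.026271

Rounded to 4 decimal places: 0.0263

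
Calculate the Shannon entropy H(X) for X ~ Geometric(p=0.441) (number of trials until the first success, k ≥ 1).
1.5559 nats

We have X ~ Geometric(p=0.441) (number of trials until the first success, k ≥ 1).

The Shannon entropy measures the uncertainty or information content of the distribution.

For a Geometric distribution with p=0.441 (number of trials until the first success, k ≥ 1):
H(X) = 1.5559 nats

(In bits, this would be 2.2447 bits.)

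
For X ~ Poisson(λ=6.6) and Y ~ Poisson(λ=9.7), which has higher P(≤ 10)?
X has higher probability (P(X ≤ 10) = 0.9274 > P(Y ≤ 10) = 0.6205)

Compute P(≤ 10) for each distribution:

X ~ Poisson(λ=6.6):
P(X ≤ 10) = 0.9274

Y ~ Poisson(λ=9.7):
P(Y ≤ 10) = 0.6205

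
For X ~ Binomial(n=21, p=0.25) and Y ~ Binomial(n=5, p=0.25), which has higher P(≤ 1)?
Y has higher probability (P(Y ≤ 1) = 0.6328 > P(X ≤ 1) = 0.0190)

Compute P(≤ 1) for each distribution:

X ~ Binomial(n=21, p=0.25):
P(X ≤ 1) = 0.0190

Y ~ Binomial(n=5, p=0.25):
P(Y ≤ 1) = 0.6328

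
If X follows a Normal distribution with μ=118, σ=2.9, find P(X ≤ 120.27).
0.783116

We have X ~ Normal(μ=118, σ=2.9).

The CDF gives us P(X ≤ k).

Using the CDF:
P(X ≤ 120.27) = 0.783116

This means there's approximately a 78.3% chance that X is at most 120.27.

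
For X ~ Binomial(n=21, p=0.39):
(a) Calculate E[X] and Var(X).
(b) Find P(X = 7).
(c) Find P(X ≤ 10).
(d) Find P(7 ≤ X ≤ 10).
(a) E[X] = 8.1900, Var(X) = 4.9959
(b) P(X = 7) = 0.157607
(c) P(X ≤ 10) = 0.849190
(d) P(7 ≤ X ≤ 10) = 0.621733

We have X ~ Binomial(n=21, p=0.39).

(a) Moments:
E[X] = 8.1900
Var(X) = 4.9959
σ = √Var(X) = 2.2352

(b) Point probability using PMF:
P(X = 7) = 0.157607

(c) Cumulative probability using CDF:
P(X ≤ 10) = F(10) = 0.849190

(d) Range probability:
P(7 ≤ X ≤ 10) = P(X ≤ 10) - P(X ≤ 6)
                   = F(10) - F(6)
                   = 0.849190 - 0.227456
                   = 0.621733

This means approximately 62.2% of outcomes fall in the interval [7, 10].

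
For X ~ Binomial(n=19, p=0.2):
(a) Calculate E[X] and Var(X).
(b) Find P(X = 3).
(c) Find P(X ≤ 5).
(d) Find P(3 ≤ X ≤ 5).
(a) E[X] = 3.8000, Var(X) = 3.0400
(b) P(X = 3) = 0.218199
(c) P(X ≤ 5) = 0.836938
(d) P(3 ≤ X ≤ 5) = 0.600048

We have X ~ Binomial(n=19, p=0.2).

(a) Moments:
E[X] = 3.8000
Var(X) = 3.0400
σ = √Var(X) = 1.7436

(b) Point probability using PMF:
P(X = 3) = 0.218199

(c) Cumulative probability using CDF:
P(X ≤ 5) = F(5) = 0.836938

(d) Range probability:
P(3 ≤ X ≤ 5) = P(X ≤ 5) - P(X ≤ 2)
                   = F(5) - F(2)
                   = 0.836938 - 0.236889
                   = 0.600048

This means approximately 60.0% of outcomes fall in the interval [3, 5].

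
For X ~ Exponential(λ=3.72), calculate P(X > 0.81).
0.049134

We have X ~ Exponential(λ=3.72).

P(X > 0.81) = 1 - P(X ≤ 0.81)
                = 1 - F(0.81)
                = 1 - 0.950866
                = 0.049134

So there's approximately a 4.9% chance that X exceeds 0.81.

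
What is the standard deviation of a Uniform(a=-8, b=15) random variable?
6.6395

We have X ~ Uniform(a=-8, b=15).

For a Uniform distribution with a=-8, b=15:
σ = √Var(X) = 6.6395

The standard deviation is the square root of the variance.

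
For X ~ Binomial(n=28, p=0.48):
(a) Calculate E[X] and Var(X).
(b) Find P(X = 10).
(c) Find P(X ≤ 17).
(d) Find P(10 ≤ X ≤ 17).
(a) E[X] = 13.4400, Var(X) = 6.9888
(b) P(X = 10) = 0.065843
(c) P(X ≤ 17) = 0.938028
(d) P(10 ≤ X ≤ 17) = 0.871093

We have X ~ Binomial(n=28, p=0.48).

(a) Moments:
E[X] = 13.4400
Var(X) = 6.9888
σ = √Var(X) = 2.6436

(b) Point probability using PMF:
P(X = 10) = 0.065843

(c) Cumulative probability using CDF:
P(X ≤ 17) = F(17) = 0.938028

(d) Range probability:
P(10 ≤ X ≤ 17) = P(X ≤ 17) - P(X ≤ 9)
                   = F(17) - F(9)
                   = 0.938028 - 0.066935
                   = 0.871093

This means approximately 87.1% of outcomes fall in the interval [10, 17].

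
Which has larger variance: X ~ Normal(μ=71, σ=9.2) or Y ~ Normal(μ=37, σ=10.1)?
Y has larger variance (102.0100 > 84.6400)

Compute the variance for each distribution:

X ~ Normal(μ=71, σ=9.2):
Var(X) = 84.6400

Y ~ Normal(μ=37, σ=10.1):
Var(Y) = 102.0100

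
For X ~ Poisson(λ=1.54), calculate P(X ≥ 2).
0.455472

We have X ~ Poisson(λ=1.54).

For discrete distributions, P(X ≥ 2) = 1 - P(X ≤ 1).

P(X ≤ 1) = 0.544528
P(X ≥ 2) = 1 - 0.544528 = 0.455472

So there's approximately a 45.5% chance that X is at least 2.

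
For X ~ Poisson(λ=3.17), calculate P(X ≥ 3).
0.613800

We have X ~ Poisson(λ=3.17).

For discrete distributions, P(X ≥ 3) = 1 - P(X ≤ 2).

P(X ≤ 2) = 0.386200
P(X ≥ 3) = 1 - 0.386200 = 0.613800

So there's approximately a 61.4% chance that X is at least 3.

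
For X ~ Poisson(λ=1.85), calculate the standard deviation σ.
1.3601

We have X ~ Poisson(λ=1.85).

For a Poisson distribution with λ=1.85:
σ = √Var(X) = 1.3601

The standard deviation is the square root of the variance.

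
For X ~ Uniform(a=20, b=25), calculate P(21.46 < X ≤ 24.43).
0.594000

We have X ~ Uniform(a=20, b=25).

To find P(21.46 < X ≤ 24.43), we use:
P(21.46 < X ≤ 24.43) = P(X ≤ 24.43) - P(X ≤ 21.46)
                 = F(24.43) - F(21.46)
                 = 0.886000 - 0.292000
                 = 0.594000

So there's approximately a 59.4% chance that X falls in this range.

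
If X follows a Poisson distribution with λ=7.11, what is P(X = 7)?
0.148875

We have X ~ Poisson(λ=7.11).

For a Poisson distribution, the PMF gives us the probability of each outcome.

Using the PMF formula:
P(X = 7) = 0.148875

Rounded to 4 decimal places: 0.1489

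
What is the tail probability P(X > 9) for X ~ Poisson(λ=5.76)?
0.068392

We have X ~ Poisson(λ=5.76).

P(X > 9) = 1 - P(X ≤ 9)
                = 1 - F(9)
                = 1 - 0.931608
                = 0.068392

So there's approximately a 6.8% chance that X exceeds 9.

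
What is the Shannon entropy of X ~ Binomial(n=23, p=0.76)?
2.1294 nats

We have X ~ Binomial(n=23, p=0.76).

The Shannon entropy measures the uncertainty or information content of the distribution.

For a Binomial distribution with n=23, p=0.76:
H(X) = 2.1294 nats

(In bits, this would be 3.0721 bits.)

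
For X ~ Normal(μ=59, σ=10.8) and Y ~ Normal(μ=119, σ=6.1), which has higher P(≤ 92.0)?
X has higher probability (P(X ≤ 92.0) = 0.9989 > P(Y ≤ 92.0) = 0.0000)

Compute P(≤ 92.0) for each distribution:

X ~ Normal(μ=59, σ=10.8):
P(X ≤ 92.0) = 0.9989

Y ~ Normal(μ=119, σ=6.1):
P(Y ≤ 92.0) = 0.0000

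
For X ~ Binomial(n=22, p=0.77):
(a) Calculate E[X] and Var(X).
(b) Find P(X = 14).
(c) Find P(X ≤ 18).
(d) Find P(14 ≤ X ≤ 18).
(a) E[X] = 16.9400, Var(X) = 3.8962
(b) P(X = 14) = 0.064496
(c) P(X ≤ 18) = 0.779680
(d) P(14 ≤ X ≤ 18) = 0.732953

We have X ~ Binomial(n=22, p=0.77).

(a) Moments:
E[X] = 16.9400
Var(X) = 3.8962
σ = √Var(X) = 1.9739

(b) Point probability using PMF:
P(X = 14) = 0.064496

(c) Cumulative probability using CDF:
P(X ≤ 18) = F(18) = 0.779680

(d) Range probability:
P(14 ≤ X ≤ 18) = P(X ≤ 18) - P(X ≤ 13)
                   = F(18) - F(13)
                   = 0.779680 - 0.046727
                   = 0.732953

This means approximately 73.3% of outcomes fall in the interval [14, 18].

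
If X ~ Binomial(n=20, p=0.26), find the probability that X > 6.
0.246700

We have X ~ Binomial(n=20, p=0.26).

P(X > 6) = 1 - P(X ≤ 6)
                = 1 - F(6)
                = 1 - 0.753300
                = 0.246700

So there's approximately a 24.7% chance that X exceeds 6.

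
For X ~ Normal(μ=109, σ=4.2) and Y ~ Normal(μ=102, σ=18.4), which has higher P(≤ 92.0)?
Y has higher probability (P(Y ≤ 92.0) = 0.2934 > P(X ≤ 92.0) = 0.0000)

Compute P(≤ 92.0) for each distribution:

X ~ Normal(μ=109, σ=4.2):
P(X ≤ 92.0) = 0.0000

Y ~ Normal(μ=102, σ=18.4):
P(Y ≤ 92.0) = 0.2934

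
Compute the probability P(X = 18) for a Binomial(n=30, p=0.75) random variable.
0.029065

We have X ~ Binomial(n=30, p=0.75).

For a Binomial distribution, the PMF gives us the probability of each outcome.

Using the PMF formula:
P(X = 18) = 0.029065

Rounded to 4 decimal places: 0.0291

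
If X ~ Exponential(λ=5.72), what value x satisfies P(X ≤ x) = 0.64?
0.1786

We have X ~ Exponential(λ=5.72).

We want to find x such that P(X ≤ x) = 0.64.

This is the 64th percentile, which means 64% of values fall below this point.

Using the inverse CDF (quantile function):
x = F⁻¹(0.64) = 0.1786

Verification: P(X ≤ 0.1786) = 0.64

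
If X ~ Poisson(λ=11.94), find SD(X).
3.4554

We have X ~ Poisson(λ=11.94).

For a Poisson distribution with λ=11.94:
σ = √Var(X) = 3.4554

The standard deviation is the square root of the variance.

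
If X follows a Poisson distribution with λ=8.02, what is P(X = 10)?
0.099756

We have X ~ Poisson(λ=8.02).

For a Poisson distribution, the PMF gives us the probability of each outcome.

Using the PMF formula:
P(X = 10) = 0.099756

Rounded to 4 decimal places: 0.0998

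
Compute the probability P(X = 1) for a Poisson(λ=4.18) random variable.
0.063948

We have X ~ Poisson(λ=4.18).

For a Poisson distribution, the PMF gives us the probability of each outcome.

Using the PMF formula:
P(X = 1) = 0.063948

Rounded to 4 decimal places: 0.0639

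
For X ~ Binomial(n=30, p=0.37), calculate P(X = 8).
0.079155

We have X ~ Binomial(n=30, p=0.37).

For a Binomial distribution, the PMF gives us the probability of each outcome.

Using the PMF formula:
P(X = 8) = 0.079155

Rounded to 4 decimal places: 0.0792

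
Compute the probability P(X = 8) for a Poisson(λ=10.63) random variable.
0.097768

We have X ~ Poisson(λ=10.63).

For a Poisson distribution, the PMF gives us the probability of each outcome.

Using the PMF formula:
P(X = 8) = 0.097768

Rounded to 4 decimal places: 0.0978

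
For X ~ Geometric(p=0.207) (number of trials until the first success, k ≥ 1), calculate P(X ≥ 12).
0.077984

We have X ~ Geometric(p=0.207) (number of trials until the first success, k ≥ 1).

For discrete distributions, P(X ≥ 12) = 1 - P(X ≤ 11).

P(X ≤ 11) = 0.922016
P(X ≥ 12) = 1 - 0.922016 = 0.077984

So there's approximately a 7.8% chance that X is at least 12.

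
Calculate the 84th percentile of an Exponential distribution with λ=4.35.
0.4213

We have X ~ Exponential(λ=4.35).

We want to find x such that P(X ≤ x) = 0.84.

This is the 84th percentile, which means 84% of values fall below this point.

Using the inverse CDF (quantile function):
x = F⁻¹(0.84) = 0.4213

Verification: P(X ≤ 0.4213) = 0.84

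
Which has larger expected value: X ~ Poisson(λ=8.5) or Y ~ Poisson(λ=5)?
X has larger mean (8.5000 > 5.0000)

Compute the expected value for each distribution:

X ~ Poisson(λ=8.5):
E[X] = 8.5000

Y ~ Poisson(λ=5):
E[Y] = 5.0000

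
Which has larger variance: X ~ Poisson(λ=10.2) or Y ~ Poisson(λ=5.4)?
X has larger variance (10.2000 > 5.4000)

Compute the variance for each distribution:

X ~ Poisson(λ=10.2):
Var(X) = 10.2000

Y ~ Poisson(λ=5.4):
Var(Y) = 5.4000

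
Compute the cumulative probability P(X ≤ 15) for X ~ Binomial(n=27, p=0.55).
0.596585

We have X ~ Binomial(n=27, p=0.55).

The CDF gives us P(X ≤ k).

Using the CDF:
P(X ≤ 15) = 0.596585

This means there's approximately a 59.7% chance that X is at most 15.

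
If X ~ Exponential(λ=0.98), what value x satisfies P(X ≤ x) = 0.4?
0.5213

We have X ~ Exponential(λ=0.98).

We want to find x such that P(X ≤ x) = 0.4.

This is the 40th percentile, which means 40% of values fall below this point.

Using the inverse CDF (quantile function):
x = F⁻¹(0.4) = 0.5213

Verification: P(X ≤ 0.5213) = 0.4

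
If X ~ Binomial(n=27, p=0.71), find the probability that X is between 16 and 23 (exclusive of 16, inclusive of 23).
0.844083

We have X ~ Binomial(n=27, p=0.71).

To find P(16 < X ≤ 23), we use:
P(16 < X ≤ 23) = P(X ≤ 23) - P(X ≤ 16)
                 = F(23) - F(16)
                 = 0.973987 - 0.129905
                 = 0.844083

So there's approximately a 84.4% chance that X falls in this range.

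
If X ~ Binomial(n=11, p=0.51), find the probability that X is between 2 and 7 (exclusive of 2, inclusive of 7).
0.845145

We have X ~ Binomial(n=11, p=0.51).

To find P(2 < X ≤ 7), we use:
P(2 < X ≤ 7) = P(X ≤ 7) - P(X ≤ 2)
                 = F(7) - F(2)
                 = 0.873308 - 0.028163
                 = 0.845145

So there's approximately a 84.5% chance that X falls in this range.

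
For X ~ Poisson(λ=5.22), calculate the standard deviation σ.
2.2847

We have X ~ Poisson(λ=5.22).

For a Poisson distribution with λ=5.22:
σ = √Var(X) = 2.2847

The standard deviation is the square root of the variance.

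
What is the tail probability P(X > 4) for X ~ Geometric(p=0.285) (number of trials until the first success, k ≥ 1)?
0.261351

We have X ~ Geometric(p=0.285) (number of trials until the first success, k ≥ 1).

P(X > 4) = 1 - P(X ≤ 4)
                = 1 - F(4)
                = 1 - 0.738649
                = 0.261351

So there's approximately a 26.1% chance that X exceeds 4.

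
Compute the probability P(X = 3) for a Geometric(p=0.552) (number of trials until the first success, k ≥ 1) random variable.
0.110789

We have X ~ Geometric(p=0.552) (number of trials until the first success, k ≥ 1).

For a Geometric distribution, the PMF gives us the probability of each outcome.

Using the PMF formula:
P(X = 3) = 0.110789

Rounded to 4 decimal places: 0.1108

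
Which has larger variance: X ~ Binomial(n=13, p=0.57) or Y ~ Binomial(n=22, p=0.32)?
Y has larger variance (4.7872 > 3.1863)

Compute the variance for each distribution:

X ~ Binomial(n=13, p=0.57):
Var(X) = 3.1863

Y ~ Binomial(n=22, p=0.32):
Var(Y) = 4.7872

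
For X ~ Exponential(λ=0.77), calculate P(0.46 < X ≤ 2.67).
0.573757

We have X ~ Exponential(λ=0.77).

To find P(0.46 < X ≤ 2.67), we use:
P(0.46 < X ≤ 2.67) = P(X ≤ 2.67) - P(X ≤ 0.46)
                 = F(2.67) - F(0.46)
                 = 0.872022 - 0.298265
                 = 0.573757

So there's approximately a 57.4% chance that X falls in this range.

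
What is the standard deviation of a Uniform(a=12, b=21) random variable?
2.5981

We have X ~ Uniform(a=12, b=21).

For a Uniform distribution with a=12, b=21:
σ = √Var(X) = 2.5981

The standard deviation is the square root of the variance.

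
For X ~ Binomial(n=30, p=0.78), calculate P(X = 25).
0.147337

We have X ~ Binomial(n=30, p=0.78).

For a Binomial distribution, the PMF gives us the probability of each outcome.

Using the PMF formula:
P(X = 25) = 0.147337

Rounded to 4 decimal places: 0.1473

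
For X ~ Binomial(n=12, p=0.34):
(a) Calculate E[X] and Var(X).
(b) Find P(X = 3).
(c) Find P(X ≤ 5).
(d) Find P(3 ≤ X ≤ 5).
(a) E[X] = 4.0800, Var(X) = 2.6928
(b) P(X = 3) = 0.205473
(c) P(X ≤ 5) = 0.808660
(d) P(3 ≤ X ≤ 5) = 0.639938

We have X ~ Binomial(n=12, p=0.34).

(a) Moments:
E[X] = 4.0800
Var(X) = 2.6928
σ = √Var(X) = 1.6410

(b) Point probability using PMF:
P(X = 3) = 0.205473

(c) Cumulative probability using CDF:
P(X ≤ 5) = F(5) = 0.808660

(d) Range probability:
P(3 ≤ X ≤ 5) = P(X ≤ 5) - P(X ≤ 2)
                   = F(5) - F(2)
                   = 0.808660 - 0.168722
                   = 0.639938

This means approximately 64.0% of outcomes fall in the interval [3, 5].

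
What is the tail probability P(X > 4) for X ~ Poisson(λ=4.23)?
0.416001

We have X ~ Poisson(λ=4.23).

P(X > 4) = 1 - P(X ≤ 4)
                = 1 - F(4)
                = 1 - 0.583999
                = 0.416001

So there's approximately a 41.6% chance that X exceeds 4.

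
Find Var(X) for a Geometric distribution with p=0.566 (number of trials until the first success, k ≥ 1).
1.3547

We have X ~ Geometric(p=0.566) (number of trials until the first success, k ≥ 1).

For a Geometric distribution with p=0.566 (number of trials until the first success, k ≥ 1):
Var(X) = 1.3547

The variance measures the spread of the distribution around the mean.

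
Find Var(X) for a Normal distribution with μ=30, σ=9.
81.0000

We have X ~ Normal(μ=30, σ=9).

For a Normal distribution with μ=30, σ=9:
Var(X) = 81.0000

The variance measures the spread of the distribution around the mean.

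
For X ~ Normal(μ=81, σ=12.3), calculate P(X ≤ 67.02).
0.127856

We have X ~ Normal(μ=81, σ=12.3).

The CDF gives us P(X ≤ k).

Using the CDF:
P(X ≤ 67.02) = 0.127856

This means there's approximately a 12.8% chance that X is at most 67.02.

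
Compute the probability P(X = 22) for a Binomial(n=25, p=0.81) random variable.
0.152989

We have X ~ Binomial(n=25, p=0.81).

For a Binomial distribution, the PMF gives us the probability of each outcome.

Using the PMF formula:
P(X = 22) = 0.152989

Rounded to 4 decimal places: 0.1530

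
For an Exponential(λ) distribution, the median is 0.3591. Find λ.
λ = 1.9302

For X ~ Exponential(λ), the CDF is F(x) = 1 - e^(-λx).
The median m satisfies F(m) = 0.5:
1 - e^(-λm) = 0.5
e^(-λm) = 0.5
λm = ln(2)
m = ln(2) / λ

Given m = 0.3591:
λ = ln(2) / 0.3591 = 0.693147 / 0.3591 = 1.9302

Verification: ln(2) / 1.9302 = 0.3591 ✓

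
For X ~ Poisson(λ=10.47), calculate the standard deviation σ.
3.2357

We have X ~ Poisson(λ=10.47).

For a Poisson distribution with λ=10.47:
σ = √Var(X) = 3.2357

The standard deviation is the square root of the variance.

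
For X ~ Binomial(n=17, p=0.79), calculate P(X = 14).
0.232245

We have X ~ Binomial(n=17, p=0.79).

For a Binomial distribution, the PMF gives us the probability of each outcome.

Using the PMF formula:
P(X = 14) = 0.232245

Rounded to 4 decimal places: 0.2322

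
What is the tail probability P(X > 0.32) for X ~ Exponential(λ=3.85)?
0.291709

We have X ~ Exponential(λ=3.85).

P(X > 0.32) = 1 - P(X ≤ 0.32)
                = 1 - F(0.32)
                = 1 - 0.708291
                = 0.291709

So there's approximately a 29.2% chance that X exceeds 0.32.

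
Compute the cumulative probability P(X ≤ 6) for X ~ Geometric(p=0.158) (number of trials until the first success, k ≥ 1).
0.643653

We have X ~ Geometric(p=0.158) (number of trials until the first success, k ≥ 1).

The CDF gives us P(X ≤ k).

Using the CDF:
P(X ≤ 6) = 0.643653

This means there's approximately a 64.4% chance that X is at most 6.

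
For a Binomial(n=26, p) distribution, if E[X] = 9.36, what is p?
p = 0.36

For a Binomial(n, p) distribution:
E[X] = n × p

Given n = 26 and E[X] = 9.36:
9.36 = 26 × p
p = 9.36 / 26 = 0.36

Verification: Binomial(26, 0.36) has E[X] = 9.36 ✓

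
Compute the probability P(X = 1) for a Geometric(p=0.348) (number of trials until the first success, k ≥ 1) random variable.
0.348000

We have X ~ Geometric(p=0.348) (number of trials until the first success, k ≥ 1).

For a Geometric distribution, the PMF gives us the probability of each outcome.

Using the PMF formula:
P(X = 1) = 0.348000

Rounded to 4 decimal places: 0.3480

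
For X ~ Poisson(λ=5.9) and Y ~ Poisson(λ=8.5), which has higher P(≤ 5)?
X has higher probability (P(X ≤ 5) = 0.4619 > P(Y ≤ 5) = 0.1496)

Compute P(≤ 5) for each distribution:

X ~ Poisson(λ=5.9):
P(X ≤ 5) = 0.4619

Y ~ Poisson(λ=8.5):
P(Y ≤ 5) = 0.1496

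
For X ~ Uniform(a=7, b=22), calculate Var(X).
18.7500

We have X ~ Uniform(a=7, b=22).

For a Uniform distribution with a=7, b=22:
Var(X) = 18.7500

The variance measures the spread of the distribution around the mean.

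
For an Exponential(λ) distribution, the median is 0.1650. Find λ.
λ = 4.2009

For X ~ Exponential(λ), the CDF is F(x) = 1 - e^(-λx).
The median m satisfies F(m) = 0.5:
1 - e^(-λm) = 0.5
e^(-λm) = 0.5
λm = ln(2)
m = ln(2) / λ

Given m = 0.1650:
λ = ln(2) / 0.1650 = 0.693147 / 0.1650 = 4.2009

Verification: ln(2) / 4.2009 = 0.1650 ✓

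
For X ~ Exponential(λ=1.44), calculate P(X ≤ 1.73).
0.917189

We have X ~ Exponential(λ=1.44).

The CDF gives us P(X ≤ k).

Using the CDF:
P(X ≤ 1.73) = 0.917189

This means there's approximately a 91.7% chance that X is at most 1.73.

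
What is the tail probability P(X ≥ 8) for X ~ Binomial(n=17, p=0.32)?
0.142578

We have X ~ Binomial(n=17, p=0.32).

For discrete distributions, P(X ≥ 8) = 1 - P(X ≤ 7).

P(X ≤ 7) = 0.857422
P(X ≥ 8) = 1 - 0.857422 = 0.142578

So there's approximately a 14.3% chance that X is at least 8.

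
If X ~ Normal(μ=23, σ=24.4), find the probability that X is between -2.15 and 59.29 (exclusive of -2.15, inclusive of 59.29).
0.780200

We have X ~ Normal(μ=23, σ=24.4).

To find P(-2.15 < X ≤ 59.29), we use:
P(-2.15 < X ≤ 59.29) = P(X ≤ 59.29) - P(X ≤ -2.15)
                 = F(59.29) - F(-2.15)
                 = 0.931532 - 0.151332
                 = 0.780200

So there's approximately a 78.0% chance that X falls in this range.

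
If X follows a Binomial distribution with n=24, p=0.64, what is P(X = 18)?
0.095079

We have X ~ Binomial(n=24, p=0.64).

For a Binomial distribution, the PMF gives us the probability of each outcome.

Using the PMF formula:
P(X = 18) = 0.095079

Rounded to 4 decimal places: 0.0951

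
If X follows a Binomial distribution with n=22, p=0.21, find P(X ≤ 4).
0.495835

We have X ~ Binomial(n=22, p=0.21).

The CDF gives us P(X ≤ k).

Using the CDF:
P(X ≤ 4) = 0.495835

This means there's approximately a 49.6% chance that X is at most 4.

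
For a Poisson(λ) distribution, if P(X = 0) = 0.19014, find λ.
λ = 1.6600

For a Poisson(λ) distribution, the PMF at 0 is:
P(X = 0) = λ^0 e^(-λ) / 0! = e^(-λ)

Given P(X = 0) = 0.19014:
e^(-λ) = 0.19014
-λ = ln(0.19014)
λ = -ln(0.19014) = 1.6600

Verification: e^(-1.6600) = 0.19014 ✓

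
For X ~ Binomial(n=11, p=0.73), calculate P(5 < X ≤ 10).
0.919666

We have X ~ Binomial(n=11, p=0.73).

To find P(5 < X ≤ 10), we use:
P(5 < X ≤ 10) = P(X ≤ 10) - P(X ≤ 5)
                 = F(10) - F(5)
                 = 0.968627 - 0.048962
                 = 0.919666

So there's approximately a 92.0% chance that X falls in this range.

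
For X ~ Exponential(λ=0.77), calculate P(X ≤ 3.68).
0.941199

We have X ~ Exponential(λ=0.77).

The CDF gives us P(X ≤ k).

Using the CDF:
P(X ≤ 3.68) = 0.941199

This means there's approximately a 94.1% chance that X is at most 3.68.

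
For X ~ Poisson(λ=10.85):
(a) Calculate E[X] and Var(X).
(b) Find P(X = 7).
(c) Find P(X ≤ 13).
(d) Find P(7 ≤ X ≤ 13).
(a) E[X] = 10.8500, Var(X) = 10.8500
(b) P(X = 7) = 0.068153
(c) P(X ≤ 13) = 0.794987
(d) P(7 ≤ X ≤ 13) = 0.709995

We have X ~ Poisson(λ=10.85).

(a) Moments:
E[X] = 10.8500
Var(X) = 10.8500
σ = √Var(X) = 3.2939

(b) Point probability using PMF:
P(X = 7) = 0.068153

(c) Cumulative probability using CDF:
P(X ≤ 13) = F(13) = 0.794987

(d) Range probability:
P(7 ≤ X ≤ 13) = P(X ≤ 13) - P(X ≤ 6)
                   = F(13) - F(6)
                   = 0.794987 - 0.084992
                   = 0.709995

This means approximately 71.0% of outcomes fall in the interval [7, 13].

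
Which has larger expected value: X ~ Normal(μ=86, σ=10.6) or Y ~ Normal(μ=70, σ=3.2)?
X has larger mean (86.0000 > 70.0000)

Compute the expected value for each distribution:

X ~ Normal(μ=86, σ=10.6):
E[X] = 86.0000

Y ~ Normal(μ=70, σ=3.2):
E[Y] = 70.0000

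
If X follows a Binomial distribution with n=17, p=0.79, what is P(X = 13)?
0.216076

We have X ~ Binomial(n=17, p=0.79).

For a Binomial distribution, the PMF gives us the probability of each outcome.

Using the PMF formula:
P(X = 13) = 0.216076

Rounded to 4 decimal places: 0.2161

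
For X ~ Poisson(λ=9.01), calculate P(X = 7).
0.116856

We have X ~ Poisson(λ=9.01).

For a Poisson distribution, the PMF gives us the probability of each outcome.

Using the PMF formula:
P(X = 7) = 0.116856

Rounded to 4 decimal places: 0.1169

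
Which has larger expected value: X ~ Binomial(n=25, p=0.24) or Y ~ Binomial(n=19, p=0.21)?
X has larger mean (6.0000 > 3.9900)

Compute the expected value for each distribution:

X ~ Binomial(n=25, p=0.24):
E[X] = 6.0000

Y ~ Binomial(n=19, p=0.21):
E[Y] = 3.9900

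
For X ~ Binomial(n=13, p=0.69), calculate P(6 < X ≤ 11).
0.871755

We have X ~ Binomial(n=13, p=0.69).

To find P(6 < X ≤ 11), we use:
P(6 < X ≤ 11) = P(X ≤ 11) - P(X ≤ 6)
                 = F(11) - F(6)
                 = 0.945029 - 0.073275
                 = 0.871755

So there's approximately a 87.2% chance that X falls in this range.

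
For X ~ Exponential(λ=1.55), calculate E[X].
0.6452

We have X ~ Exponential(λ=1.55).

For an Exponential distribution with λ=1.55:
E[X] = 0.6452

This is the expected (average) value of X.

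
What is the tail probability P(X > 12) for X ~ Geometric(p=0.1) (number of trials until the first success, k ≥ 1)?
0.282430

We have X ~ Geometric(p=0.1) (number of trials until the first success, k ≥ 1).

P(X > 12) = 1 - P(X ≤ 12)
                = 1 - F(12)
                = 1 - 0.717570
                = 0.282430

So there's approximately a 28.2% chance that X exceeds 12.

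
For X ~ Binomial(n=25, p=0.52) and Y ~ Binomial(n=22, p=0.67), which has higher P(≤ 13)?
X has higher probability (P(X ≤ 13) = 0.5780 > P(Y ≤ 13) = 0.2814)

Compute P(≤ 13) for each distribution:

X ~ Binomial(n=25, p=0.52):
P(X ≤ 13) = 0.5780

Y ~ Binomial(n=22, p=0.67):
P(Y ≤ 13) = 0.2814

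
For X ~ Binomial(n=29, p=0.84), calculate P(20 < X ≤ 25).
0.671082

We have X ~ Binomial(n=29, p=0.84).

To find P(20 < X ≤ 25), we use:
P(20 < X ≤ 25) = P(X ≤ 25) - P(X ≤ 20)
                 = F(25) - F(20)
                 = 0.703786 - 0.032704
                 = 0.671082

So there's approximately a 67.1% chance that X falls in this range.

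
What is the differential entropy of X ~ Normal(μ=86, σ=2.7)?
2.4122 nats

We have X ~ Normal(μ=86, σ=2.7).

The differential entropy measures the uncertainty or information content of the distribution.

For a Normal distribution with μ=86, σ=2.7:
h(X) = 2.4122 nats

(In bits, this would be 3.4801 bits.)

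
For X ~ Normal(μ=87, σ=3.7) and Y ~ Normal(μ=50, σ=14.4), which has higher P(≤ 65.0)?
Y has higher probability (P(Y ≤ 65.0) = 0.8512 > P(X ≤ 65.0) = 0.0000)

Compute P(≤ 65.0) for each distribution:

X ~ Normal(μ=87, σ=3.7):
P(X ≤ 65.0) = 0.0000

Y ~ Normal(μ=50, σ=14.4):
P(Y ≤ 65.0) = 0.8512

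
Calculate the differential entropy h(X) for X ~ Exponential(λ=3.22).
-0.1694 nats

We have X ~ Exponential(λ=3.22).

The differential entropy measures the uncertainty or information content of the distribution.

For an Exponential distribution with λ=3.22:
h(X) = -0.1694 nats

(In bits, this would be -0.2444 bits.)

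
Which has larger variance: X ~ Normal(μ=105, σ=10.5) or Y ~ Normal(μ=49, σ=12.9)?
Y has larger variance (166.4100 > 110.2500)

Compute the variance for each distribution:

X ~ Normal(μ=105, σ=10.5):
Var(X) = 110.2500

Y ~ Normal(μ=49, σ=12.9):
Var(Y) = 166.4100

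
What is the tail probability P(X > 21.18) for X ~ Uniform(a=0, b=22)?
0.037273

We have X ~ Uniform(a=0, b=22).

P(X > 21.18) = 1 - P(X ≤ 21.18)
                = 1 - F(21.18)
                = 1 - 0.962727
                = 0.037273

So there's approximately a 3.7% chance that X exceeds 21.18.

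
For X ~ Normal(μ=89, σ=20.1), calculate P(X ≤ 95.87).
0.633746

We have X ~ Normal(μ=89, σ=20.1).

The CDF gives us P(X ≤ k).

Using the CDF:
P(X ≤ 95.87) = 0.633746

This means there's approximately a 63.4% chance that X is at most 95.87.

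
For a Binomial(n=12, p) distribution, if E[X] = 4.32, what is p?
p = 0.36

For a Binomial(n, p) distribution:
E[X] = n × p

Given n = 12 and E[X] = 4.32:
4.32 = 12 × p
p = 4.32 / 12 = 0.36

Verification: Binomial(12, 0.36) has E[X] = 4.32 ✓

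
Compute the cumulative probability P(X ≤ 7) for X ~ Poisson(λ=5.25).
0.839247

We have X ~ Poisson(λ=5.25).

The CDF gives us P(X ≤ k).

Using the CDF:
P(X ≤ 7) = 0.839247

This means there's approximately a 83.9% chance that X is at most 7.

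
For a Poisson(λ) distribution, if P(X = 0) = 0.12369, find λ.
λ = 2.0900

For a Poisson(λ) distribution, the PMF at 0 is:
P(X = 0) = λ^0 e^(-λ) / 0! = e^(-λ)

Given P(X = 0) = 0.12369:
e^(-λ) = 0.12369
-λ = ln(0.12369)
λ = -ln(0.12369) = 2.0900

Verification: e^(-2.0900) = 0.12369 ✓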